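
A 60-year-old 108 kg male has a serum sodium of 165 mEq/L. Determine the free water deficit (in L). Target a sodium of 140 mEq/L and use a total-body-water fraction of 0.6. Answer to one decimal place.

TBW = 0.6 · 108 = 64.8 L
Free water deficit = TBW · (Na/140 − 1)
= 64.8 · (165/140 − 1)
= 64.8 · 0.1786
= 11.57 L

11.6 L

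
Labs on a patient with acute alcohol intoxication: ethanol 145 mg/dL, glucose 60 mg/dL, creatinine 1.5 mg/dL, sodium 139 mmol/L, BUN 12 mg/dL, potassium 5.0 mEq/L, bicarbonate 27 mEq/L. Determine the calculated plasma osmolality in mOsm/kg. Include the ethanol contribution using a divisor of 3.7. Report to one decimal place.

Calculated osmolality = 2·Na + glucose/18 + BUN/2.8 + ethanol/3.7
= 2·139 + 60/18 + 12/2.8 + 145/3.7
= 278 + 3.33 + 4.29 + 39.19
= 324.81 mOsm/kg

324.8 mOsm/kg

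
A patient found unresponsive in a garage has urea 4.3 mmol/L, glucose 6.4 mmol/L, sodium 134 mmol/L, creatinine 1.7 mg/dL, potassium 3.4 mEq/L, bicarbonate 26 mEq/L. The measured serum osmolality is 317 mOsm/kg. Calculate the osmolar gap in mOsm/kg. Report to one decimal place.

38.3 mOsm/kg

Calculated osmolality = 2·Na + glucose + urea
= 2·134 + 6.4 + 4.3
= 268 + 6.40 + 4.30
= 278.7 mOsm/kg ≈ 278.7 mOsm/kg
Osmolar gap = measured − calculated = 317 − 278.7 = 38.3 mOsm/kg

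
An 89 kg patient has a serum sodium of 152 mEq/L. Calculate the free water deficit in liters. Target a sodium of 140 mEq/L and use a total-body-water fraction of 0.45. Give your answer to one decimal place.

3.4 L

TBW = 0.45 · 89 = 40.05 L
Free water deficit = TBW · (Na/140 − 1)
= 40.05 · (152/140 − 1)
= 40.05 · 0.0857
= 3.43 L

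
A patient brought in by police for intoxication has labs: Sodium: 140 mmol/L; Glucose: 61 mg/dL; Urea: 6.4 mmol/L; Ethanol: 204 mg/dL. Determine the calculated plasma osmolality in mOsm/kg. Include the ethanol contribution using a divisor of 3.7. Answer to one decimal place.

Calculated osmolality = 2·Na + glucose/18 + urea + ethanol/3.7
= 2·140 + 61/18 + 6.4 + 204/3.7
= 280 + 3.39 + 6.40 + 55.14
= 344.93 mOsm/kg

344.9 mOsm/kg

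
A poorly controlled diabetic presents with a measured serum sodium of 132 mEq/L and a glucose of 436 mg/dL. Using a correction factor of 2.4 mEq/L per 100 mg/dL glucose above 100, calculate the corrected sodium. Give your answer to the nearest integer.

140 mEq/L

Corrected Na = measured Na + 2.4 · (glucose − 100)/100
= 132 + 2.4 · (436 − 100)/100
= 132 + 8.1
= 140.1 mEq/L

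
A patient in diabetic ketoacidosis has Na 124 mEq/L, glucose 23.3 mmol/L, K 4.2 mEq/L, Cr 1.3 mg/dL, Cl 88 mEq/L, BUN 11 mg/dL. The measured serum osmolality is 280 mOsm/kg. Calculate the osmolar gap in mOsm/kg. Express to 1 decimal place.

4.8 mOsm/kg

Calculated osmolality = 2·Na + glucose + BUN/2.8
= 2·124 + 23.3 + 11/2.8
= 248 + 23.30 + 3.93
= 275.23 mOsm/kg ≈ 275.2 mOsm/kg
Osmolar gap = measured − calculated = 280 − 275.2 = 4.8 mOsm/kg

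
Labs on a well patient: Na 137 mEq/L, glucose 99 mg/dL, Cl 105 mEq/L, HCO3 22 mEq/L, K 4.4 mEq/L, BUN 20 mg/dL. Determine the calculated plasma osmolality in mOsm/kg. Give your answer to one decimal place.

286.6 mOsm/kg

Calculated osmolality = 2·Na + glucose/18 + BUN/2.8
= 2·137 + 99/18 + 20/2.8
= 274 + 5.50 + 7.14
= 286.64 mOsm/kg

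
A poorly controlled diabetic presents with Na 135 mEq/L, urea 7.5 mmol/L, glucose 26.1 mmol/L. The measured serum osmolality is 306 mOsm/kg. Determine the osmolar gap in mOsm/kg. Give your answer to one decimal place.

Calculated osmolality = 2·Na + glucose + urea
= 2·135 + 26.1 + 7.5
= 270 + 26.10 + 7.50
= 303.6 mOsm/kg ≈ 303.6 mOsm/kg
Osmolar gap = measured − calculated = 306 − 303.6 = 2.4 mOsm/kg

2.4 mOsm/kg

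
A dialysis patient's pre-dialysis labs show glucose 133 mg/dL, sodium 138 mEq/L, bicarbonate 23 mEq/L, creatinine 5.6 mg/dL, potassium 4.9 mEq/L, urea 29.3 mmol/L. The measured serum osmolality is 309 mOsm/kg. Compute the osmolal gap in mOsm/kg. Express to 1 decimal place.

-3.7 mOsm/kg

Calculated osmolality = 2·Na + glucose/18 + urea
= 2·138 + 133/18 + 29.3
= 276 + 7.39 + 29.30
= 312.69 mOsm/kg ≈ 312.7 mOsm/kg
Osmolar gap = measured − calculated = 309 − 312.7 = -3.7 mOsm/kg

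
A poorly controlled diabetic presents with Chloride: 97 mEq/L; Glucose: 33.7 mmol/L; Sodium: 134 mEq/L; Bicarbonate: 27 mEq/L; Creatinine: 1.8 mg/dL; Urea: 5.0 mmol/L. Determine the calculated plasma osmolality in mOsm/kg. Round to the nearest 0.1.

Calculated osmolality = 2·Na + glucose + urea
= 2·134 + 33.7 + 5
= 268 + 33.70 + 5
= 306.7 mOsm/kg

306.7 mOsm/kg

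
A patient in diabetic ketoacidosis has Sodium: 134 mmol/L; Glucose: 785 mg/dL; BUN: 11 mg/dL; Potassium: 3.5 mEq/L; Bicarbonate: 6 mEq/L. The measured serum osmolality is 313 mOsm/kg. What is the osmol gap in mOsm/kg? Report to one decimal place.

Calculated osmolality = 2·Na + glucose/18 + BUN/2.8
= 2·134 + 785/18 + 11/2.8
= 268 + 43.61 + 3.93
= 315.54 mOsm/kg ≈ 315.5 mOsm/kg
Osmolar gap = measured − calculated = 313 − 315.5 = -2.5 mOsm/kg

-2.5 mOsm/kg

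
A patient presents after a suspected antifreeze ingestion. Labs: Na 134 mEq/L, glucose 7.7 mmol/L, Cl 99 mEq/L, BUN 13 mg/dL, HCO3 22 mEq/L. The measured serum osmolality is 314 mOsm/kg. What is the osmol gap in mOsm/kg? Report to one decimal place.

Calculated osmolality = 2·Na + glucose + BUN/2.8
= 2·134 + 7.7 + 13/2.8
= 268 + 7.70 + 4.64
= 280.34 mOsm/kg ≈ 280.3 mOsm/kg
Osmolar gap = measured − calculated = 314 − 280.3 = 33.7 mOsm/kg

33.7 mOsm/kg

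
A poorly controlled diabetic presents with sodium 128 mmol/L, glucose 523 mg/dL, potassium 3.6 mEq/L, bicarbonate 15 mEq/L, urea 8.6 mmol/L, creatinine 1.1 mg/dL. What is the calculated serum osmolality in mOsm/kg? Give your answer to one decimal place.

Calculated osmolality = 2·Na + glucose/18 + urea
= 2·128 + 523/18 + 8.6
= 256 + 29.06 + 8.60
= 293.66 mOsm/kg

293.7 mOsm/kg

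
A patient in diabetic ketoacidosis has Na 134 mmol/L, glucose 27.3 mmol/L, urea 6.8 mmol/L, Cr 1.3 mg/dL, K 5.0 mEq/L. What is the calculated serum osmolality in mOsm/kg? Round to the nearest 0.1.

Calculated osmolality = 2·Na + glucose + urea
= 2·134 + 27.3 + 6.8
= 268 + 27.30 + 6.80
= 302.1 mOsm/kg

302.1 mOsm/kg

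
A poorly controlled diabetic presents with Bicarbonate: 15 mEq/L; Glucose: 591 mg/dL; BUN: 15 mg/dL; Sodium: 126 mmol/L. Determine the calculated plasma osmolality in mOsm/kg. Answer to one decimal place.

Calculated osmolality = 2·Na + glucose/18 + BUN/2.8
= 2·126 + 591/18 + 15/2.8
= 252 + 32.83 + 5.36
= 290.19 mOsm/kg

290.2 mOsm/kg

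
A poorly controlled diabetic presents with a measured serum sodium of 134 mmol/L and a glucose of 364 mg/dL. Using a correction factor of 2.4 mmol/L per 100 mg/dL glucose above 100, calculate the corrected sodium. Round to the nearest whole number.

Corrected Na = measured Na + 2.4 · (glucose − 100)/100
= 134 + 2.4 · (364 − 100)/100
= 134 + 6.3
= 140.3 mmol/L

140 mmol/L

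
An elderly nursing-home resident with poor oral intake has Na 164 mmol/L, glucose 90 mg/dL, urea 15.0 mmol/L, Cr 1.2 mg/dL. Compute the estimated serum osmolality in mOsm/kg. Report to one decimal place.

Calculated osmolality = 2·Na + glucose/18 + urea
= 2·164 + 90/18 + 15
= 328 + 5 + 15
= 348 mOsm/kg

348.0 mOsm/kg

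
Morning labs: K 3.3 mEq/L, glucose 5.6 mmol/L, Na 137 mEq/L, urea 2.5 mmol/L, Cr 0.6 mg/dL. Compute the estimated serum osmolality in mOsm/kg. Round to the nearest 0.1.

282.1 mOsm/kg

Calculated osmolality = 2·Na + glucose + urea
= 2·137 + 5.6 + 2.5
= 274 + 5.60 + 2.50
= 282.1 mOsm/kg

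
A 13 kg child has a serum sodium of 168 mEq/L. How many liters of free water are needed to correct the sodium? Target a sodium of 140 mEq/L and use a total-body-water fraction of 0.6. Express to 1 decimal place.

TBW = 0.6 · 13 = 7.8 L
Free water deficit = TBW · (Na/140 − 1)
= 7.8 · (168/140 − 1)
= 7.8 · 0.2
= 1.56 L

1.6 L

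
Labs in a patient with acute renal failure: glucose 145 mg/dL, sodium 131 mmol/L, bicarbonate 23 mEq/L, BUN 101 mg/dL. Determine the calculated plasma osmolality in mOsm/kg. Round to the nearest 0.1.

306.1 mOsm/kg

Calculated osmolality = 2·Na + glucose/18 + BUN/2.8
= 2·131 + 145/18 + 101/2.8
= 262 + 8.06 + 36.07
= 306.13 mOsm/kg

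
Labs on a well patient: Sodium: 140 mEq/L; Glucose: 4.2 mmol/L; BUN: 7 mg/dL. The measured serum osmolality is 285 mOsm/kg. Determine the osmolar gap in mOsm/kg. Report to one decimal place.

-1.7 mOsm/kg

Calculated osmolality = 2·Na + glucose + BUN/2.8
= 2·140 + 4.2 + 7/2.8
= 280 + 4.20 + 2.50
= 286.7 mOsm/kg ≈ 286.7 mOsm/kg
Osmolar gap = measured − calculated = 285 − 286.7 = -1.7 mOsm/kg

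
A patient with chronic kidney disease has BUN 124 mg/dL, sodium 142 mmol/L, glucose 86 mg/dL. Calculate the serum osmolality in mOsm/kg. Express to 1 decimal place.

Calculated osmolality = 2·Na + glucose/18 + BUN/2.8
= 2·142 + 86/18 + 124/2.8
= 284 + 4.78 + 44.29
= 333.07 mOsm/kg

333.1 mOsm/kg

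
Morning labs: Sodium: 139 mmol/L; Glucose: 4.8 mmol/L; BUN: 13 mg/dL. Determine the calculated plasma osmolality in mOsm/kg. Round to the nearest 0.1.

Calculated osmolality = 2·Na + glucose + BUN/2.8
= 2·139 + 4.8 + 13/2.8
= 278 + 4.80 + 4.64
= 287.44 mOsm/kg

287.4 mOsm/kg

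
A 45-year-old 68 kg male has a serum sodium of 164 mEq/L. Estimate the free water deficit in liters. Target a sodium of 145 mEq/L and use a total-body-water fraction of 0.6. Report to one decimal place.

5.3 L

TBW = 0.6 · 68 = 40.8 L
Free water deficit = TBW · (Na/145 − 1)
= 40.8 · (164/145 − 1)
= 40.8 · 0.131
= 5.34 L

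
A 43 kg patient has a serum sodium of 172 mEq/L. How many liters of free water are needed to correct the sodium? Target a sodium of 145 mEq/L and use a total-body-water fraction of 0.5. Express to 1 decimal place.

TBW = 0.5 · 43 = 21.5 L
Free water deficit = TBW · (Na/145 − 1)
= 21.5 · (172/145 − 1)
= 21.5 · 0.1862
= 4 L

4.0 L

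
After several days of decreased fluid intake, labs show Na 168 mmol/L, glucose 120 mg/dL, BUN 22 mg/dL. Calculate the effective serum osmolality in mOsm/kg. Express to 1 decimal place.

342.7 mOsm/kg

Effective osmolality excludes urea (freely permeant across cell membranes):
2·Na + glucose/18
= 2·168 + 120/18
= 336 + 6.67
= 342.67 mOsm/kg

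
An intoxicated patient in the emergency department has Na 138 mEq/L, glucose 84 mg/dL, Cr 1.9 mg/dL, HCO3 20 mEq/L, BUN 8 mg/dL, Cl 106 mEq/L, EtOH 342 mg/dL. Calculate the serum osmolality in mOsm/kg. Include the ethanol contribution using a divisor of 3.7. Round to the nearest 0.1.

Calculated osmolality = 2·Na + glucose/18 + BUN/2.8 + ethanol/3.7
= 2·138 + 84/18 + 8/2.8 + 342/3.7
= 276 + 4.67 + 2.86 + 92.43
= 375.96 mOsm/kg

376.0 mOsm/kg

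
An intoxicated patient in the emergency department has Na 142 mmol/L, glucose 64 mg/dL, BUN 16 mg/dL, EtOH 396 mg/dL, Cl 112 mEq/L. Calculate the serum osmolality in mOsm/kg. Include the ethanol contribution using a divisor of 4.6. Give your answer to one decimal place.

379.4 mOsm/kg

Calculated osmolality = 2·Na + glucose/18 + BUN/2.8 + ethanol/4.6
= 2·142 + 64/18 + 16/2.8 + 396/4.6
= 284 + 3.56 + 5.71 + 86.09
= 379.36 mOsm/kg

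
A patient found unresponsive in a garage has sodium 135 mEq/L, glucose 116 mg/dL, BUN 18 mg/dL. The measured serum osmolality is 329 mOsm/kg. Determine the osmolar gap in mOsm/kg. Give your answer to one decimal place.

Calculated osmolality = 2·Na + glucose/18 + BUN/2.8
= 2·135 + 116/18 + 18/2.8
= 270 + 6.44 + 6.43
= 282.87 mOsm/kg ≈ 282.9 mOsm/kg
Osmolar gap = measured − calculated = 329 − 282.9 = 46.1 mOsm/kg

46.1 mOsm/kg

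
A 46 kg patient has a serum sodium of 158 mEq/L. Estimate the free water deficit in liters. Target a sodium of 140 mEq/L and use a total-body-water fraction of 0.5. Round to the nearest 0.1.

3.0 L

TBW = 0.5 · 46 = 23 L
Free water deficit = TBW · (Na/140 − 1)
= 23 · (158/140 − 1)
= 23 · 0.1286
= 2.96 L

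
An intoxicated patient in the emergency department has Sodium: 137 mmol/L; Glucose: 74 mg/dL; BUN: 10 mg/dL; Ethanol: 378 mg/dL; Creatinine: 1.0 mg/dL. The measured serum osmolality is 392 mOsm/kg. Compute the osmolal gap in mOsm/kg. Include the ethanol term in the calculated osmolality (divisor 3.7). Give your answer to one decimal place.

8.2 mOsm/kg

Calculated osmolality = 2·Na + glucose/18 + BUN/2.8 + ethanol/3.7
= 2·137 + 74/18 + 10/2.8 + 378/3.7
= 274 + 4.11 + 3.57 + 102.16
= 383.84 mOsm/kg ≈ 383.8 mOsm/kg
Osmolar gap = measured − calculated = 392 − 383.8 = 8.2 mOsm/kg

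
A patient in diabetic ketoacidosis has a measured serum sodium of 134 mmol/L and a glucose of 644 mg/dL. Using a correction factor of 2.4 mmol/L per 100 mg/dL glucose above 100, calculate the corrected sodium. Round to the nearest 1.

Corrected Na = measured Na + 2.4 · (glucose − 100)/100
= 134 + 2.4 · (644 − 100)/100
= 134 + 13.1
= 147.1 mmol/L

147 mmol/L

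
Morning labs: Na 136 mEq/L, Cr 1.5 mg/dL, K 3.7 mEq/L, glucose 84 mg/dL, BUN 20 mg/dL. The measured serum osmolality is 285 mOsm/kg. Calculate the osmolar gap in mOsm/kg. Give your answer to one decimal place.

Calculated osmolality = 2·Na + glucose/18 + BUN/2.8
= 2·136 + 84/18 + 20/2.8
= 272 + 4.67 + 7.14
= 283.81 mOsm/kg ≈ 283.8 mOsm/kg
Osmolar gap = measured − calculated = 285 − 283.8 = 1.2 mOsm/kg

1.2 mOsm/kg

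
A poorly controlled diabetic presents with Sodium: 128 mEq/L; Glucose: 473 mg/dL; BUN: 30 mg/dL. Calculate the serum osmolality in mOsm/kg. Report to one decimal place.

293.0 mOsm/kg

Calculated osmolality = 2·Na + glucose/18 + BUN/2.8
= 2·128 + 473/18 + 30/2.8
= 256 + 26.28 + 10.71
= 292.99 mOsm/kg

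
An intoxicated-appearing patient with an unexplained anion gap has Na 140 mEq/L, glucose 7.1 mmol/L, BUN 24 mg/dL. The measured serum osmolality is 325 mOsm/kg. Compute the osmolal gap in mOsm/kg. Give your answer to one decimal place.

29.3 mOsm/kg

Calculated osmolality = 2·Na + glucose + BUN/2.8
= 2·140 + 7.1 + 24/2.8
= 280 + 7.10 + 8.57
= 295.67 mOsm/kg ≈ 295.7 mOsm/kg
Osmolar gap = measured − calculated = 325 − 295.7 = 29.3 mOsm/kg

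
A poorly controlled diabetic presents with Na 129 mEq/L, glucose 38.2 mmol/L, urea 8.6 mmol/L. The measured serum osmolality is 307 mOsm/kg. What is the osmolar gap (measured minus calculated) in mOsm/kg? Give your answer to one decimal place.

2.2 mOsm/kg

Calculated osmolality = 2·Na + glucose + urea
= 2·129 + 38.2 + 8.6
= 258 + 38.20 + 8.60
= 304.8 mOsm/kg ≈ 304.8 mOsm/kg
Osmolar gap = measured − calculated = 307 − 304.8 = 2.2 mOsm/kg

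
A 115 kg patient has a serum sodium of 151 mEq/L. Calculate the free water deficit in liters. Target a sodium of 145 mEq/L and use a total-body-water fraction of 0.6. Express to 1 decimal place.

2.9 L

TBW = 0.6 · 115 = 69 L
Free water deficit = TBW · (Na/145 − 1)
= 69 · (151/145 − 1)
= 69 · 0.0414
= 2.86 L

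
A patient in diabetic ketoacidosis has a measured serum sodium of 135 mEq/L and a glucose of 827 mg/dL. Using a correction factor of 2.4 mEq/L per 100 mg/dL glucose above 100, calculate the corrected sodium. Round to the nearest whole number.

Corrected Na = measured Na + 2.4 · (glucose − 100)/100
= 135 + 2.4 · (827 − 100)/100
= 135 + 17.4
= 152.4 mEq/L

152 mEq/L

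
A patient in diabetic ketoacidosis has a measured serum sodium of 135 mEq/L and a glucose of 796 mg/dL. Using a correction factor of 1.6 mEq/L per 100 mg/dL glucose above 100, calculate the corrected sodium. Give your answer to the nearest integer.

Corrected Na = measured Na + 1.6 · (glucose − 100)/100
= 135 + 1.6 · (796 − 100)/100
= 135 + 11.1
= 146.1 mEq/L

146 mEq/L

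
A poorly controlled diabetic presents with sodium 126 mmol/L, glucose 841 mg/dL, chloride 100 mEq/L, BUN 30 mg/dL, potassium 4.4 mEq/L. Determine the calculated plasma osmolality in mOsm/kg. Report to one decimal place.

309.4 mOsm/kg

Calculated osmolality = 2·Na + glucose/18 + BUN/2.8
= 2·126 + 841/18 + 30/2.8
= 252 + 46.72 + 10.71
= 309.43 mOsm/kg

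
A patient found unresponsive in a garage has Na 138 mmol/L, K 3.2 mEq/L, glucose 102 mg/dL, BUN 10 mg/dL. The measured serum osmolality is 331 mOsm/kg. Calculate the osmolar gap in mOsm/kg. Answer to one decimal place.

Calculated osmolality = 2·Na + glucose/18 + BUN/2.8
= 2·138 + 102/18 + 10/2.8
= 276 + 5.67 + 3.57
= 285.24 mOsm/kg ≈ 285.2 mOsm/kg
Osmolar gap = measured − calculated = 331 − 285.2 = 45.8 mOsm/kg

45.8 mOsm/kg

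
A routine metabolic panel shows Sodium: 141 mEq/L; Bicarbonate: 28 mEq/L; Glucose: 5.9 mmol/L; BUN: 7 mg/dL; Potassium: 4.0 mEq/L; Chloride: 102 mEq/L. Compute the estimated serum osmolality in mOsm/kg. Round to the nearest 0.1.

Calculated osmolality = 2·Na + glucose + BUN/2.8
= 2·141 + 5.9 + 7/2.8
= 282 + 5.90 + 2.50
= 290.4 mOsm/kg

290.4 mOsm/kg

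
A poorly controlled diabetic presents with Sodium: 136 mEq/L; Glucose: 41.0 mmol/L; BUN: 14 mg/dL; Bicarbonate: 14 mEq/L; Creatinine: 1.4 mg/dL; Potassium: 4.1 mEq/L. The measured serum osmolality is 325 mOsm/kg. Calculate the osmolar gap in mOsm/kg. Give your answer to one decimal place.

Calculated osmolality = 2·Na + glucose + BUN/2.8
= 2·136 + 41 + 14/2.8
= 272 + 41 + 5
= 318 mOsm/kg ≈ 318.0 mOsm/kg
Osmolar gap = measured − calculated = 325 − 318.0 = 7.0 mOsm/kg

7.0 mOsm/kg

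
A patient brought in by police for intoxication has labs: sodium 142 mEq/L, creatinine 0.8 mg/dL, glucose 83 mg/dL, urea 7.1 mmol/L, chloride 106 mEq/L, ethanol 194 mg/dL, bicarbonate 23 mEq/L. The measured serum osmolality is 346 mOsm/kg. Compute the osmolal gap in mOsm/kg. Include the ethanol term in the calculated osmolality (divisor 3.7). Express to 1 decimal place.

Calculated osmolality = 2·Na + glucose/18 + urea + ethanol/3.7
= 2·142 + 83/18 + 7.1 + 194/3.7
= 284 + 4.61 + 7.10 + 52.43
= 348.14 mOsm/kg ≈ 348.1 mOsm/kg
Osmolar gap = measured − calculated = 346 − 348.1 = -2.1 mOsm/kg

-2.1 mOsm/kg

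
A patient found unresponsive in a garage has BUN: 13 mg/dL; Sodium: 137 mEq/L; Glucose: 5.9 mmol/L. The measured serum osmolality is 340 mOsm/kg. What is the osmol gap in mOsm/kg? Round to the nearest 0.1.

55.5 mOsm/kg

Calculated osmolality = 2·Na + glucose + BUN/2.8
= 2·137 + 5.9 + 13/2.8
= 274 + 5.90 + 4.64
= 284.54 mOsm/kg ≈ 284.5 mOsm/kg
Osmolar gap = measured − calculated = 340 − 284.5 = 55.5 mOsm/kg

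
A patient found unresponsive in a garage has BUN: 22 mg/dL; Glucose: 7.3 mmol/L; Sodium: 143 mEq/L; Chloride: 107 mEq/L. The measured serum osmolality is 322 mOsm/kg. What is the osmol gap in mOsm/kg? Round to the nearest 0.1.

20.8 mOsm/kg

Calculated osmolality = 2·Na + glucose + BUN/2.8
= 2·143 + 7.3 + 22/2.8
= 286 + 7.30 + 7.86
= 301.16 mOsm/kg ≈ 301.2 mOsm/kg
Osmolar gap = measured − calculated = 322 − 301.2 = 20.8 mOsm/kg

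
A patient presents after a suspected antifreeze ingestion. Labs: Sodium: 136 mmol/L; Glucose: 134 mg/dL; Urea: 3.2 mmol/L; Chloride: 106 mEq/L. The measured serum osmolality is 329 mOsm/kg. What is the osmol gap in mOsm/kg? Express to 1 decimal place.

46.4 mOsm/kg

Calculated osmolality = 2·Na + glucose/18 + urea
= 2·136 + 134/18 + 3.2
= 272 + 7.44 + 3.20
= 282.64 mOsm/kg ≈ 282.6 mOsm/kg
Osmolar gap = measured − calculated = 329 − 282.6 = 46.4 mOsm/kg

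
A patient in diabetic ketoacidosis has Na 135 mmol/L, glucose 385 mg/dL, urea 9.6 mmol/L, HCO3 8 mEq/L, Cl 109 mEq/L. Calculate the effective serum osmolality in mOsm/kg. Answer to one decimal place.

Effective osmolality excludes urea (freely permeant across cell membranes):
2·Na + glucose/18
= 2·135 + 385/18
= 270 + 21.39
= 291.39 mOsm/kg

291.4 mOsm/kg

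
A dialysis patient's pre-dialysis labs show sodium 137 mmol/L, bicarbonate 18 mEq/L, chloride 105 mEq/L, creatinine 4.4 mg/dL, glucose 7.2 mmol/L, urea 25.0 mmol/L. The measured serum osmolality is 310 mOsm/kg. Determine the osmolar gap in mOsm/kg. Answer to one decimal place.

Calculated osmolality = 2·Na + glucose + urea
= 2·137 + 7.2 + 25
= 274 + 7.20 + 25
= 306.2 mOsm/kg ≈ 306.2 mOsm/kg
Osmolar gap = measured − calculated = 310 − 306.2 = 3.8 mOsm/kg

3.8 mOsm/kg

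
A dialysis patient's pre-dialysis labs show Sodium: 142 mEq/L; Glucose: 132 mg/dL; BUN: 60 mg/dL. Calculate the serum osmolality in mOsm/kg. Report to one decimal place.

Calculated osmolality = 2·Na + glucose/18 + BUN/2.8
= 2·142 + 132/18 + 60/2.8
= 284 + 7.33 + 21.43
= 312.76 mOsm/kg

312.8 mOsm/kg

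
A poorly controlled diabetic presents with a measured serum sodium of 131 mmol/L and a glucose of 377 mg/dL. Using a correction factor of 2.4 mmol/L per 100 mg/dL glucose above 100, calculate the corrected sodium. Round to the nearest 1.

138 mmol/L

Corrected Na = measured Na + 2.4 · (glucose − 100)/100
= 131 + 2.4 · (377 − 100)/100
= 131 + 6.6
= 137.6 mmol/L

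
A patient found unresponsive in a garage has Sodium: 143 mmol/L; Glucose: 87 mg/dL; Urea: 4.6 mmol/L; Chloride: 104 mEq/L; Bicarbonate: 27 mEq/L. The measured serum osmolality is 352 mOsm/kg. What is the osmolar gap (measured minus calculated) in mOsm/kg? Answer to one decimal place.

56.6 mOsm/kg

Calculated osmolality = 2·Na + glucose/18 + urea
= 2·143 + 87/18 + 4.6
= 286 + 4.83 + 4.60
= 295.43 mOsm/kg ≈ 295.4 mOsm/kg
Osmolar gap = measured − calculated = 352 − 295.4 = 56.6 mOsm/kg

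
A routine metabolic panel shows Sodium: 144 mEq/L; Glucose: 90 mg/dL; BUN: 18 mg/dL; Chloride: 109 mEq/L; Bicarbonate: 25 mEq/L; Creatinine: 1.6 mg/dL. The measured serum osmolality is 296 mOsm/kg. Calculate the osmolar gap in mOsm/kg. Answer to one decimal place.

-3.4 mOsm/kg

Calculated osmolality = 2·Na + glucose/18 + BUN/2.8
= 2·144 + 90/18 + 18/2.8
= 288 + 5 + 6.43
= 299.43 mOsm/kg ≈ 299.4 mOsm/kg
Osmolar gap = measured − calculated = 296 − 299.4 = -3.4 mOsm/kg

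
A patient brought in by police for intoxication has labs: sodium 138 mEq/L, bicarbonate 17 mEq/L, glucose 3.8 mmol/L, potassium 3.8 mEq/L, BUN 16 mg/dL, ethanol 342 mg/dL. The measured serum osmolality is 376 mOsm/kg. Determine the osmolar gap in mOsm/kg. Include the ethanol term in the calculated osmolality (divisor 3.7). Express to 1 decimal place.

Calculated osmolality = 2·Na + glucose + BUN/2.8 + ethanol/3.7
= 2·138 + 3.8 + 16/2.8 + 342/3.7
= 276 + 3.80 + 5.71 + 92.43
= 377.94 mOsm/kg ≈ 377.9 mOsm/kg
Osmolar gap = measured − calculated = 376 − 377.9 = -1.9 mOsm/kg

-1.9 mOsm/kg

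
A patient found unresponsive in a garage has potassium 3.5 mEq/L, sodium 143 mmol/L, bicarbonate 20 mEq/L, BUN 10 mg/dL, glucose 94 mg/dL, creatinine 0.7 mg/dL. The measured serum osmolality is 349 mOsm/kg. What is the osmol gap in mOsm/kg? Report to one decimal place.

54.2 mOsm/kg

Calculated osmolality = 2·Na + glucose/18 + BUN/2.8
= 2·143 + 94/18 + 10/2.8
= 286 + 5.22 + 3.57
= 294.79 mOsm/kg ≈ 294.8 mOsm/kg
Osmolar gap = measured − calculated = 349 − 294.8 = 54.2 mOsm/kg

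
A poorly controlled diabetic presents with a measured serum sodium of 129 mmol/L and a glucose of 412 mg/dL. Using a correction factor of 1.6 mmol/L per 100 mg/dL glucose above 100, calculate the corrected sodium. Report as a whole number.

134 mmol/L

Corrected Na = measured Na + 1.6 · (glucose − 100)/100
= 129 + 1.6 · (412 − 100)/100
= 129 + 5
= 134 mmol/L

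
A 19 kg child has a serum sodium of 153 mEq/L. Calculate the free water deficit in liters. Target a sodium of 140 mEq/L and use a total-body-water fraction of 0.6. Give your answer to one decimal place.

1.1 L

TBW = 0.6 · 19 = 11.4 L
Free water deficit = TBW · (Na/140 − 1)
= 11.4 · (153/140 − 1)
= 11.4 · 0.0929
= 1.06 L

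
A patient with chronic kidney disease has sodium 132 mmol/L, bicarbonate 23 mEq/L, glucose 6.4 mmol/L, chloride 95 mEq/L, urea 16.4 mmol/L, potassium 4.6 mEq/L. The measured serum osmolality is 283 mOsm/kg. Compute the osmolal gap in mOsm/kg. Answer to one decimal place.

Calculated osmolality = 2·Na + glucose + urea
= 2·132 + 6.4 + 16.4
= 264 + 6.40 + 16.40
= 286.8 mOsm/kg ≈ 286.8 mOsm/kg
Osmolar gap = measured − calculated = 283 − 286.8 = -3.8 mOsm/kg

-3.8 mOsm/kg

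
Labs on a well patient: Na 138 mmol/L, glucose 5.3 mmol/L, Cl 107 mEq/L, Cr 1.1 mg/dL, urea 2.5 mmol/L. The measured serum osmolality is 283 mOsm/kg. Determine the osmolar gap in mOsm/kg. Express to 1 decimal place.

-0.8 mOsm/kg

Calculated osmolality = 2·Na + glucose + urea
= 2·138 + 5.3 + 2.5
= 276 + 5.30 + 2.50
= 283.8 mOsm/kg ≈ 283.8 mOsm/kg
Osmolar gap = measured − calculated = 283 − 283.8 = -0.8 mOsm/kg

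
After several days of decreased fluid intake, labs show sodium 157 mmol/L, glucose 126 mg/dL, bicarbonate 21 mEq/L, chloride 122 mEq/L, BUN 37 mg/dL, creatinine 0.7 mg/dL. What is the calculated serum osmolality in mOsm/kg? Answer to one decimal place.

Calculated osmolality = 2·Na + glucose/18 + BUN/2.8
= 2·157 + 126/18 + 37/2.8
= 314 + 7 + 13.21
= 334.21 mOsm/kg

334.2 mOsm/kg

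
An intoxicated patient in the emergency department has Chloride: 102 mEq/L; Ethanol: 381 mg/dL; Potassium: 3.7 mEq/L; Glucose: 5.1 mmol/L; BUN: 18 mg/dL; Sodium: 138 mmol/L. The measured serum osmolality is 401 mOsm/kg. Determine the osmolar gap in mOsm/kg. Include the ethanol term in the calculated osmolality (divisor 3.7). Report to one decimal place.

Calculated osmolality = 2·Na + glucose + BUN/2.8 + ethanol/3.7
= 2·138 + 5.1 + 18/2.8 + 381/3.7
= 276 + 5.10 + 6.43 + 102.97
= 390.5 mOsm/kg ≈ 390.5 mOsm/kg
Osmolar gap = measured − calculated = 401 − 390.5 = 10.5 mOsm/kg

10.5 mOsm/kg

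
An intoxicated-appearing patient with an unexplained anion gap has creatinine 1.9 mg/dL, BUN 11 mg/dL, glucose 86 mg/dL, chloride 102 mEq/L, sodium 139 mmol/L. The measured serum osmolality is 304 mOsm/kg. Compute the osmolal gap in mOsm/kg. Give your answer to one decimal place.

Calculated osmolality = 2·Na + glucose/18 + BUN/2.8
= 2·139 + 86/18 + 11/2.8
= 278 + 4.78 + 3.93
= 286.71 mOsm/kg ≈ 286.7 mOsm/kg
Osmolar gap = measured − calculated = 304 − 286.7 = 17.3 mOsm/kg

17.3 mOsm/kg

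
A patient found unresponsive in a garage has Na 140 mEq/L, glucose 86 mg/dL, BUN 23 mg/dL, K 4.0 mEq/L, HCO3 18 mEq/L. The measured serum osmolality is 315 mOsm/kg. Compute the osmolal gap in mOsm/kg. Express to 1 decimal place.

Calculated osmolality = 2·Na + glucose/18 + BUN/2.8
= 2·140 + 86/18 + 23/2.8
= 280 + 4.78 + 8.21
= 292.99 mOsm/kg ≈ 293.0 mOsm/kg
Osmolar gap = measured − calculated = 315 − 293.0 = 22.0 mOsm/kg

22.0 mOsm/kg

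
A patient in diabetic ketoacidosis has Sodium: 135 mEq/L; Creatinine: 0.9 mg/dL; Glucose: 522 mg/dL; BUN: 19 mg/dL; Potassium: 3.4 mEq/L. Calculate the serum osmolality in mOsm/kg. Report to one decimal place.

Calculated osmolality = 2·Na + glucose/18 + BUN/2.8
= 2·135 + 522/18 + 19/2.8
= 270 + 29 + 6.79
= 305.79 mOsm/kg

305.8 mOsm/kg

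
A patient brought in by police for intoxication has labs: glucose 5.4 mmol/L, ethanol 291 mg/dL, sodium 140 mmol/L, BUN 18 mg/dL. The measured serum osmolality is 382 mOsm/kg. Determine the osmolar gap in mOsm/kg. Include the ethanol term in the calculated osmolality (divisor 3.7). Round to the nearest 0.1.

11.5 mOsm/kg

Calculated osmolality = 2·Na + glucose + BUN/2.8 + ethanol/3.7
= 2·140 + 5.4 + 18/2.8 + 291/3.7
= 280 + 5.40 + 6.43 + 78.65
= 370.48 mOsm/kg ≈ 370.5 mOsm/kg
Osmolar gap = measured − calculated = 382 − 370.5 = 11.5 mOsm/kg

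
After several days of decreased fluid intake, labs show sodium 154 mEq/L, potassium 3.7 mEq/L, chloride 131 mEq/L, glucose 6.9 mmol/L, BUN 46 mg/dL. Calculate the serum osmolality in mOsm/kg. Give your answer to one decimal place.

331.3 mOsm/kg

Calculated osmolality = 2·Na + glucose + BUN/2.8
= 2·154 + 6.9 + 46/2.8
= 308 + 6.90 + 16.43
= 331.33 mOsm/kg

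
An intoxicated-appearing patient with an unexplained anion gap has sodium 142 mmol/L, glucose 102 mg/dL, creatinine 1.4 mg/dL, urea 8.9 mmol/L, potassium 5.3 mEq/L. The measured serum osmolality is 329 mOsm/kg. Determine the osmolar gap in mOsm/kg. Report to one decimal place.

30.4 mOsm/kg

Calculated osmolality = 2·Na + glucose/18 + urea
= 2·142 + 102/18 + 8.9
= 284 + 5.67 + 8.90
= 298.57 mOsm/kg ≈ 298.6 mOsm/kg
Osmolar gap = measured − calculated = 329 − 298.6 = 30.4 mOsm/kg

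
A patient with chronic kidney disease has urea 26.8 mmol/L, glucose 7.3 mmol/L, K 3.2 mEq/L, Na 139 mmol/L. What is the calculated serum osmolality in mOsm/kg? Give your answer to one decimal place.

Calculated osmolality = 2·Na + glucose + urea
= 2·139 + 7.3 + 26.8
= 278 + 7.30 + 26.80
= 312.1 mOsm/kg

312.1 mOsm/kg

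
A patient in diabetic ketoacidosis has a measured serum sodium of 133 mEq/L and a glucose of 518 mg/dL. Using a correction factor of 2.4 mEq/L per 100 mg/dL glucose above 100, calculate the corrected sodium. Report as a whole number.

143 mEq/L

Corrected Na = measured Na + 2.4 · (glucose − 100)/100
= 133 + 2.4 · (518 − 100)/100
= 133 + 10
= 143 mEq/L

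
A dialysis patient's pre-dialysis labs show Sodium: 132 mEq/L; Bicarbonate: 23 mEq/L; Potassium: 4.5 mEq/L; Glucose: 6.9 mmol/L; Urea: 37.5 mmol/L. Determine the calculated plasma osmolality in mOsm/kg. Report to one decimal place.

308.4 mOsm/kg

Calculated osmolality = 2·Na + glucose + urea
= 2·132 + 6.9 + 37.5
= 264 + 6.90 + 37.50
= 308.4 mOsm/kg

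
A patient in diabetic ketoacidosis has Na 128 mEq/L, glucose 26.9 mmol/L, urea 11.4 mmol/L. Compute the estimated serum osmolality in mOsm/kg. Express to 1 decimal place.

Calculated osmolality = 2·Na + glucose + urea
= 2·128 + 26.9 + 11.4
= 256 + 26.90 + 11.40
= 294.3 mOsm/kg

294.3 mOsm/kg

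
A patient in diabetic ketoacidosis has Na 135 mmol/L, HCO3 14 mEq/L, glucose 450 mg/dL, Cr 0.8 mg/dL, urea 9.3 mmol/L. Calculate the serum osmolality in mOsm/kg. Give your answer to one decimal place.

Calculated osmolality = 2·Na + glucose/18 + urea
= 2·135 + 450/18 + 9.3
= 270 + 25 + 9.30
= 304.3 mOsm/kg

304.3 mOsm/kg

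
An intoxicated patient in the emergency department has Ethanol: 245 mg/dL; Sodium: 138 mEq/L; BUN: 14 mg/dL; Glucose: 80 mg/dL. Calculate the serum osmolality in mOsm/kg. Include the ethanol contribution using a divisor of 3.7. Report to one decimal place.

Calculated osmolality = 2·Na + glucose/18 + BUN/2.8 + ethanol/3.7
= 2·138 + 80/18 + 14/2.8 + 245/3.7
= 276 + 4.44 + 5 + 66.22
= 351.66 mOsm/kg

351.7 mOsm/kg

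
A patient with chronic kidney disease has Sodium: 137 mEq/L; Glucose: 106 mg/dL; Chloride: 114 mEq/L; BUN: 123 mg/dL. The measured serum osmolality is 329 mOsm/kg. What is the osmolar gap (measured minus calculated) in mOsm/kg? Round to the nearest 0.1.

Calculated osmolality = 2·Na + glucose/18 + BUN/2.8
= 2·137 + 106/18 + 123/2.8
= 274 + 5.89 + 43.93
= 323.82 mOsm/kg ≈ 323.8 mOsm/kg
Osmolar gap = measured − calculated = 329 − 323.8 = 5.2 mOsm/kg

5.2 mOsm/kg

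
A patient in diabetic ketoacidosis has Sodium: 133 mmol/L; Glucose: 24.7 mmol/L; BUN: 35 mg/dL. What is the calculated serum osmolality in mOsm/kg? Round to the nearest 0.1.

Calculated osmolality = 2·Na + glucose + BUN/2.8
= 2·133 + 24.7 + 35/2.8
= 266 + 24.70 + 12.50
= 303.2 mOsm/kg

303.2 mOsm/kg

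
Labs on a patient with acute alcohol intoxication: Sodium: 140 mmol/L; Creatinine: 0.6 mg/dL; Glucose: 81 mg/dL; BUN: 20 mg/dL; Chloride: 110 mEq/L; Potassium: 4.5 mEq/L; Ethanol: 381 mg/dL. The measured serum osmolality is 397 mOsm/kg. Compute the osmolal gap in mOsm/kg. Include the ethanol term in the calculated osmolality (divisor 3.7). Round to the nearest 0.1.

2.4 mOsm/kg

Calculated osmolality = 2·Na + glucose/18 + BUN/2.8 + ethanol/3.7
= 2·140 + 81/18 + 20/2.8 + 381/3.7
= 280 + 4.50 + 7.14 + 102.97
= 394.61 mOsm/kg ≈ 394.6 mOsm/kg
Osmolar gap = measured − calculated = 397 − 394.6 = 2.4 mOsm/kg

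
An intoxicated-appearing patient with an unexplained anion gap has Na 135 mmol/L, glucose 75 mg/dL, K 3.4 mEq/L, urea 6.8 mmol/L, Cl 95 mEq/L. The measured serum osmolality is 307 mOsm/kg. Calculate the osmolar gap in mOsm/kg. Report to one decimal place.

26.0 mOsm/kg

Calculated osmolality = 2·Na + glucose/18 + urea
= 2·135 + 75/18 + 6.8
= 270 + 4.17 + 6.80
= 280.97 mOsm/kg ≈ 281.0 mOsm/kg
Osmolar gap = measured − calculated = 307 − 281.0 = 26.0 mOsm/kg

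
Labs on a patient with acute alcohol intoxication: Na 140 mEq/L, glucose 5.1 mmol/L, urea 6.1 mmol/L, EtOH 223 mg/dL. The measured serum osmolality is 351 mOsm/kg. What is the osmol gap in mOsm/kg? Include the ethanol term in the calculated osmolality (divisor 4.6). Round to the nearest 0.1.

Calculated osmolality = 2·Na + glucose + urea + ethanol/4.6
= 2·140 + 5.1 + 6.1 + 223/4.6
= 280 + 5.10 + 6.10 + 48.48
= 339.68 mOsm/kg ≈ 339.7 mOsm/kg
Osmolar gap = measured − calculated = 351 − 339.7 = 11.3 mOsm/kg

11.3 mOsm/kg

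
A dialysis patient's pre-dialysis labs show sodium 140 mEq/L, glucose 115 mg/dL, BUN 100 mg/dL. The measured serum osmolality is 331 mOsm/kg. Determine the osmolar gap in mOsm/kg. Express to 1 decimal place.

Calculated osmolality = 2·Na + glucose/18 + BUN/2.8
= 2·140 + 115/18 + 100/2.8
= 280 + 6.39 + 35.71
= 322.1 mOsm/kg ≈ 322.1 mOsm/kg
Osmolar gap = measured − calculated = 331 − 322.1 = 8.9 mOsm/kg

8.9 mOsm/kg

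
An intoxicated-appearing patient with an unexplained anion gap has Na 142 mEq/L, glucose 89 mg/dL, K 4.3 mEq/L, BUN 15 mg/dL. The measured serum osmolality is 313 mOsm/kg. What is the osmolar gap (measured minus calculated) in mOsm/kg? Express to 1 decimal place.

Calculated osmolality = 2·Na + glucose/18 + BUN/2.8
= 2·142 + 89/18 + 15/2.8
= 284 + 4.94 + 5.36
= 294.3 mOsm/kg ≈ 294.3 mOsm/kg
Osmolar gap = measured − calculated = 313 − 294.3 = 18.7 mOsm/kg

18.7 mOsm/kg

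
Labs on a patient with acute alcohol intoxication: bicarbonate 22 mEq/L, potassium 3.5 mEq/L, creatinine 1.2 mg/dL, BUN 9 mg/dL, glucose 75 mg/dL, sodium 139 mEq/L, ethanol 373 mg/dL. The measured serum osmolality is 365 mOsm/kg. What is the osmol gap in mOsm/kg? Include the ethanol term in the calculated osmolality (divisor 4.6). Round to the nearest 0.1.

Calculated osmolality = 2·Na + glucose/18 + BUN/2.8 + ethanol/4.6
= 2·139 + 75/18 + 9/2.8 + 373/4.6
= 278 + 4.17 + 3.21 + 81.09
= 366.47 mOsm/kg ≈ 366.5 mOsm/kg
Osmolar gap = measured − calculated = 365 − 366.5 = -1.5 mOsm/kg

-1.5 mOsm/kg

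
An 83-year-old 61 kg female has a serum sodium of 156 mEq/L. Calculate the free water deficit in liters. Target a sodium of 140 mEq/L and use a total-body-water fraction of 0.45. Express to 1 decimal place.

TBW = 0.45 · 61 = 27.45 L
Free water deficit = TBW · (Na/140 − 1)
= 27.45 · (156/140 − 1)
= 27.45 · 0.1143
= 3.14 L

3.1 L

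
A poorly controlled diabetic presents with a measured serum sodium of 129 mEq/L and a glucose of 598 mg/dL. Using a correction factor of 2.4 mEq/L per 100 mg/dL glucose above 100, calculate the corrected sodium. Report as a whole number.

141 mEq/L

Corrected Na = measured Na + 2.4 · (glucose − 100)/100
= 129 + 2.4 · (598 − 100)/100
= 129 + 12
= 141 mEq/L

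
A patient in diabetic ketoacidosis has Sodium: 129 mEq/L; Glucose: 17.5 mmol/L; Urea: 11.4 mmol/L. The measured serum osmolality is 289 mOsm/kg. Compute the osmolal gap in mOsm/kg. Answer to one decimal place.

2.1 mOsm/kg

Calculated osmolality = 2·Na + glucose + urea
= 2·129 + 17.5 + 11.4
= 258 + 17.50 + 11.40
= 286.9 mOsm/kg ≈ 286.9 mOsm/kg
Osmolar gap = measured − calculated = 289 − 286.9 = 2.1 mOsm/kg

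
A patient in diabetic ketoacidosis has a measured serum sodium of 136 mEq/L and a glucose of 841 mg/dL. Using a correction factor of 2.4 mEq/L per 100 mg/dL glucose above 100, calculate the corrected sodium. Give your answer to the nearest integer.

Corrected Na = measured Na + 2.4 · (glucose − 100)/100
= 136 + 2.4 · (841 − 100)/100
= 136 + 17.8
= 153.8 mEq/L

154 mEq/L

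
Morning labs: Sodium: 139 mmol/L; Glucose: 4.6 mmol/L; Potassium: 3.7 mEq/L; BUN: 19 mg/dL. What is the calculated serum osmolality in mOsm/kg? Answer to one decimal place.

Calculated osmolality = 2·Na + glucose + BUN/2.8
= 2·139 + 4.6 + 19/2.8
= 278 + 4.60 + 6.79
= 289.39 mOsm/kg

289.4 mOsm/kg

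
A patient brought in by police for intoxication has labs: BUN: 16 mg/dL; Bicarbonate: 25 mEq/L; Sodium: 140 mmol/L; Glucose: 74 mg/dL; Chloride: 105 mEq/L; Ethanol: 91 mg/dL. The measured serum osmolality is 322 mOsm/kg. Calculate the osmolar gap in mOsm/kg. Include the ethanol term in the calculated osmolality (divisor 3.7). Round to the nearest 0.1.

7.6 mOsm/kg

Calculated osmolality = 2·Na + glucose/18 + BUN/2.8 + ethanol/3.7
= 2·140 + 74/18 + 16/2.8 + 91/3.7
= 280 + 4.11 + 5.71 + 24.59
= 314.41 mOsm/kg ≈ 314.4 mOsm/kg
Osmolar gap = measured − calculated = 322 − 314.4 = 7.6 mOsm/kg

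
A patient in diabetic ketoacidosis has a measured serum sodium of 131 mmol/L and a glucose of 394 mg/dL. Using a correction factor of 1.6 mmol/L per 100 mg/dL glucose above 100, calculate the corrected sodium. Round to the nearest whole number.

Corrected Na = measured Na + 1.6 · (glucose − 100)/100
= 131 + 1.6 · (394 − 100)/100
= 131 + 4.7
= 135.7 mmol/L

136 mmol/L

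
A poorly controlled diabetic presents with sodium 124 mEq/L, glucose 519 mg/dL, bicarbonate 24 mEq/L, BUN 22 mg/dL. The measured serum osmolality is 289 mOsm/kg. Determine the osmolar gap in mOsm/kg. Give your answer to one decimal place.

Calculated osmolality = 2·Na + glucose/18 + BUN/2.8
= 2·124 + 519/18 + 22/2.8
= 248 + 28.83 + 7.86
= 284.69 mOsm/kg ≈ 284.7 mOsm/kg
Osmolar gap = measured − calculated = 289 − 284.7 = 4.3 mOsm/kg

4.3 mOsm/kg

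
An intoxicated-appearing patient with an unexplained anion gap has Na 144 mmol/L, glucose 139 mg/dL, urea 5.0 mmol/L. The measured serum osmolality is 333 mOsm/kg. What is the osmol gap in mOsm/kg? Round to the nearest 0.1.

Calculated osmolality = 2·Na + glucose/18 + urea
= 2·144 + 139/18 + 5
= 288 + 7.72 + 5
= 300.72 mOsm/kg ≈ 300.7 mOsm/kg
Osmolar gap = measured − calculated = 333 − 300.7 = 32.3 mOsm/kg

32.3 mOsm/kg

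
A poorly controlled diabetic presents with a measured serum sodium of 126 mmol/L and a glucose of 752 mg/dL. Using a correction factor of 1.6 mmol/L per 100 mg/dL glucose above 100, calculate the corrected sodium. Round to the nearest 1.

Corrected Na = measured Na + 1.6 · (glucose − 100)/100
= 126 + 1.6 · (752 − 100)/100
= 126 + 10.4
= 136.4 mmol/L

136 mmol/L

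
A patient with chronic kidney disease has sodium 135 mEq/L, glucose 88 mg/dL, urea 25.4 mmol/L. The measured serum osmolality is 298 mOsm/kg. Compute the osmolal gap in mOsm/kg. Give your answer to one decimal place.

Calculated osmolality = 2·Na + glucose/18 + urea
= 2·135 + 88/18 + 25.4
= 270 + 4.89 + 25.40
= 300.29 mOsm/kg ≈ 300.3 mOsm/kg
Osmolar gap = measured − calculated = 298 − 300.3 = -2.3 mOsm/kg

-2.3 mOsm/kg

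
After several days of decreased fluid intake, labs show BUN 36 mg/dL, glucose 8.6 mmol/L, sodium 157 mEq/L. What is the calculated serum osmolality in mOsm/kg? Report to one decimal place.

Calculated osmolality = 2·Na + glucose + BUN/2.8
= 2·157 + 8.6 + 36/2.8
= 314 + 8.60 + 12.86
= 335.46 mOsm/kg

335.5 mOsm/kg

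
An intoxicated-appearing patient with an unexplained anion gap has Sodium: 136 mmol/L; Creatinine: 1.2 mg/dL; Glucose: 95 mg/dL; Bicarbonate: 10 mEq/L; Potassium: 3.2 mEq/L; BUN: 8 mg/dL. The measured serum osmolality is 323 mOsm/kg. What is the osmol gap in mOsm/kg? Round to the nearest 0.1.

Calculated osmolality = 2·Na + glucose/18 + BUN/2.8
= 2·136 + 95/18 + 8/2.8
= 272 + 5.28 + 2.86
= 280.14 mOsm/kg ≈ 280.1 mOsm/kg
Osmolar gap = measured − calculated = 323 − 280.1 = 42.9 mOsm/kg

42.9 mOsm/kg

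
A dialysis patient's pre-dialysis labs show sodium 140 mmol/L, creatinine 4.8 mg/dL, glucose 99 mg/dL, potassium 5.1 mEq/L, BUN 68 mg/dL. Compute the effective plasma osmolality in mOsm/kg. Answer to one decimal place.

Effective osmolality excludes urea (freely permeant across cell membranes):
2·Na + glucose/18
= 2·140 + 99/18
= 280 + 5.5
= 285.5 mOsm/kg

285.5 mOsm/kg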